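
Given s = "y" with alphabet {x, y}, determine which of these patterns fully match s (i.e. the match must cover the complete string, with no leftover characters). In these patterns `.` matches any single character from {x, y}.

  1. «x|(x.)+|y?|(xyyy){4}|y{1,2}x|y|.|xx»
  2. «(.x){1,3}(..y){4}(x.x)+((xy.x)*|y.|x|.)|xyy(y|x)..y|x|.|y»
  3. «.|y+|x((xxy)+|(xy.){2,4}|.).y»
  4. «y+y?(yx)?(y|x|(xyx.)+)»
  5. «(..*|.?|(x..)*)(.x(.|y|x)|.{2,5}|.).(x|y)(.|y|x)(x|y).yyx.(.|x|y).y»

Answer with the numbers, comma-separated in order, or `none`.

1 → match
2 → match
3 → match
4 → no match
5 → no match

1, 2, 3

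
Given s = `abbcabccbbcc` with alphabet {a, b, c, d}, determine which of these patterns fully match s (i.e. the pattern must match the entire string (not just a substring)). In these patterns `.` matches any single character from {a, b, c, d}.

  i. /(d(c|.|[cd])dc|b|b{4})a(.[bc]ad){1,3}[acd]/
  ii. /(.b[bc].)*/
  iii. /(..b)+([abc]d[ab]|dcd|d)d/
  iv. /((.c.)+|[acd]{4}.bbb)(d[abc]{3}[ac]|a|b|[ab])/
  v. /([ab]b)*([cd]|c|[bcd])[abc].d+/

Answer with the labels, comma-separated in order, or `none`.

ii

i → no match
ii → match
iii → no match — must end with `d`
iv → no match
v → no match — must end with `d`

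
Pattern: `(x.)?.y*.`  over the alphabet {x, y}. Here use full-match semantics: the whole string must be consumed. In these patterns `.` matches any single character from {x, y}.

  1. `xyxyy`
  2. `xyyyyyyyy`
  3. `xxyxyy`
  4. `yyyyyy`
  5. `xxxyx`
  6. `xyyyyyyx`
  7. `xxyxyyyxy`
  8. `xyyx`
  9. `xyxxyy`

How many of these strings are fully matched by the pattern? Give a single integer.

1. `xyxyy` → match
2. `xyyyyyyyy` → match
3. `xxyxyy` → no match
4. `yyyyyy` → match
5. `xxxyx` → match
6. `xyyyyyyx` → match
7. `xxyxyyyxy` → no match
8. `xyyx` → match
9. `xyxxyy` → no match
Total matched: 6

6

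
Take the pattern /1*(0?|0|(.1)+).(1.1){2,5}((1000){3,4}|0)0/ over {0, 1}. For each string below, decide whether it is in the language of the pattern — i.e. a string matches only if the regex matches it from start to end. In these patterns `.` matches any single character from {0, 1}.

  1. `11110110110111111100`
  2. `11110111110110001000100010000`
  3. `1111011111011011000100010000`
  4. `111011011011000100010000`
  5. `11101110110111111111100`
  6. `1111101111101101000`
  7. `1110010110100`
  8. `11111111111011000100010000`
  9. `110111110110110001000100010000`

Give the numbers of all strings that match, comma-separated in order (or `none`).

1 → match
2 → match
3 → match
4 → match
5 → match
6 → no match
7 → match
8 → match
9 → match

1, 2, 3, 4, 5, 7, 8, 9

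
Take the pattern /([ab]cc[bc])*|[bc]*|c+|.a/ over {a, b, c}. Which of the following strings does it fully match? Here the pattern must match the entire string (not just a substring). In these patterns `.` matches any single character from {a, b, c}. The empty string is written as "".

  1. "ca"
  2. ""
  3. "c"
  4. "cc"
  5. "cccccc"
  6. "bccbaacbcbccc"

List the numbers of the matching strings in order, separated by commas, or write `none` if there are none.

1. "ca" → match
2. "" → match
3. "c" → match
4. "cc" → match
5. "cccccc" → match
6 → no match

1, 2, 3, 4, 5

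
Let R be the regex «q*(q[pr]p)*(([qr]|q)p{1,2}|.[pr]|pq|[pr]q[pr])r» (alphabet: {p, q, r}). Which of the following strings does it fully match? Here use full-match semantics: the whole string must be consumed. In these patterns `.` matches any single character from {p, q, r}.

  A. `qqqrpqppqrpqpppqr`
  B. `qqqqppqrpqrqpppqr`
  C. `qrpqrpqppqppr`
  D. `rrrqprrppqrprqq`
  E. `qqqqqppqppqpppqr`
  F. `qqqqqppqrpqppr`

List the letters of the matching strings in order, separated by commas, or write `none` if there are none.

A → match
B → no match
C → match
D → no match — must end with `r`
E → match
F → match

A, C, E, F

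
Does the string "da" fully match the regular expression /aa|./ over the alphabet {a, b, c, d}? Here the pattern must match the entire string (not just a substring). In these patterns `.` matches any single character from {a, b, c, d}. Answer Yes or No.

No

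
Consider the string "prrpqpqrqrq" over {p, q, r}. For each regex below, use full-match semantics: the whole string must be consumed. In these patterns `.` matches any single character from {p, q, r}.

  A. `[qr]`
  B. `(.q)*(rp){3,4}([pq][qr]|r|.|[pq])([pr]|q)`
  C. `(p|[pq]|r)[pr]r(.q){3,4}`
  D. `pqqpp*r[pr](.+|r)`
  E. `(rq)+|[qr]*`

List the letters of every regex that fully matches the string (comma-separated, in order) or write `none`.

A → no match
B → no match
C → match
D → no match — must start with "pqqp"
E → no match

C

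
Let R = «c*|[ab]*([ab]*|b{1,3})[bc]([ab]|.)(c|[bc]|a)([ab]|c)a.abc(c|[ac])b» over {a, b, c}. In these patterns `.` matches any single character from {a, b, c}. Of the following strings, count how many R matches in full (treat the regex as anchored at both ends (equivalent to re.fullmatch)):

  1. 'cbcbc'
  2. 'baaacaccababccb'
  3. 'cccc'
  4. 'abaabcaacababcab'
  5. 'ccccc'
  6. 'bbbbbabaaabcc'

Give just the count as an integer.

1 → no match
2 → match
3 → match
4 → match
5 → match
6 → no match
Total matched: 4

4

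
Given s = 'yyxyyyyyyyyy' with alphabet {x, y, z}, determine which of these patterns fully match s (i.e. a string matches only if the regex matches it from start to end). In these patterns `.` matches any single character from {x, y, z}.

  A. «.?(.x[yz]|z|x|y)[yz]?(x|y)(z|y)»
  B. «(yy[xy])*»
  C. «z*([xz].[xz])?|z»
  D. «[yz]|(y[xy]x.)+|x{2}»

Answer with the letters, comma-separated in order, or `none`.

B

A → no match
B → match
C → no match
D → no match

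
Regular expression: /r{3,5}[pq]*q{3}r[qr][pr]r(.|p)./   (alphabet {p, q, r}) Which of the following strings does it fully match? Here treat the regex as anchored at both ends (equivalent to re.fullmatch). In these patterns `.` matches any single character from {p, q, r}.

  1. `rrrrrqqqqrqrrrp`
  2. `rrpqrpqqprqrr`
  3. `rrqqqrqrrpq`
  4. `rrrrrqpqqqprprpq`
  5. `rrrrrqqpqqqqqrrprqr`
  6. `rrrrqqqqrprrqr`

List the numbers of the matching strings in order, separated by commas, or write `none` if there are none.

1, 5

1 → match
2 → no match
3 → no match
4 → no match
5 → match
6 → no match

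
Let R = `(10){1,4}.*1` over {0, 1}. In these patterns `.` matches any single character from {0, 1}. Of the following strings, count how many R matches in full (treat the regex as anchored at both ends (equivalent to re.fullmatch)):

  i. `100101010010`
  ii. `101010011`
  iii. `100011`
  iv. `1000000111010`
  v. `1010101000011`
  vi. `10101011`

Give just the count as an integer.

i → no match — must end with `1`
ii → match
iii → match
iv → no match — must end with `1`
v → match
vi → match
Total matched: 4

4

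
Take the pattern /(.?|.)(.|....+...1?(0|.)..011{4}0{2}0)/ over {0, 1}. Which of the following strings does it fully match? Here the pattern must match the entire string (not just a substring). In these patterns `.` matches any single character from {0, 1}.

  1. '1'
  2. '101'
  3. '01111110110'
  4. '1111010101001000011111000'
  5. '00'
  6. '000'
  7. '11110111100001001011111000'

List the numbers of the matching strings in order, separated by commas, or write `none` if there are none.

1, 4, 5, 7

1 → match
2 → no match
3 → no match
4 → match
5 → match
6 → no match
7 → match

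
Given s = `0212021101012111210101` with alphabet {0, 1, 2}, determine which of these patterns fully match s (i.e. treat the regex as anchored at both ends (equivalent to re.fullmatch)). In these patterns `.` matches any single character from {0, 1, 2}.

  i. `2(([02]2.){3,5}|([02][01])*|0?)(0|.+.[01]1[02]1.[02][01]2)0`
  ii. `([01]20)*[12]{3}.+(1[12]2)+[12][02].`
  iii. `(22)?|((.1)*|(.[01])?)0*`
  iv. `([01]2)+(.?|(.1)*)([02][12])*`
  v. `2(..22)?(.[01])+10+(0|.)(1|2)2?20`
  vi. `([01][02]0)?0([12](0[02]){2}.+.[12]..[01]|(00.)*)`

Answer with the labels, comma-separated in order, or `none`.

i → no match — must start with `2`
ii → no match
iii → no match
iv → match
v → no match — must start with `2`
vi → no match

iv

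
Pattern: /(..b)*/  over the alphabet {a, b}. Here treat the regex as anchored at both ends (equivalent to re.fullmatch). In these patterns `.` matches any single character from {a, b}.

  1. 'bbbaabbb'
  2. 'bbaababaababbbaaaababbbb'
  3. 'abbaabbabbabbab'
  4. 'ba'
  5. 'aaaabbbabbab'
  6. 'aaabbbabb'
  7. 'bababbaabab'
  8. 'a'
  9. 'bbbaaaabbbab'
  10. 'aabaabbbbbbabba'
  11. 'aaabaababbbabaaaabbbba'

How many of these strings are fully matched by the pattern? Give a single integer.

1 → no match
2 → no match
3 → match
4 → no match
5 → no match
6 → no match
7 → no match
8 → no match
9 → no match
10 → no match
11 → no match
Total matched: 1

1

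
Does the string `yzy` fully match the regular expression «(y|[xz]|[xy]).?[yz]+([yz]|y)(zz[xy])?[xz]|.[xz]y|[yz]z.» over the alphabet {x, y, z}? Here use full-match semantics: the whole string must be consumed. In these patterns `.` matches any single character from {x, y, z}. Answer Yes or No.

Yes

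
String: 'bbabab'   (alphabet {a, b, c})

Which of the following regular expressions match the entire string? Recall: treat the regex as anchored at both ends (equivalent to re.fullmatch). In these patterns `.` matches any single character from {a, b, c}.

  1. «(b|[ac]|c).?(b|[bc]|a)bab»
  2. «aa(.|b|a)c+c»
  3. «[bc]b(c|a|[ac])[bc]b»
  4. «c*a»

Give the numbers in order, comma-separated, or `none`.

1

1 → match
2 → no match — must start with 'aa'
3 → no match
4 → no match — must end with 'a'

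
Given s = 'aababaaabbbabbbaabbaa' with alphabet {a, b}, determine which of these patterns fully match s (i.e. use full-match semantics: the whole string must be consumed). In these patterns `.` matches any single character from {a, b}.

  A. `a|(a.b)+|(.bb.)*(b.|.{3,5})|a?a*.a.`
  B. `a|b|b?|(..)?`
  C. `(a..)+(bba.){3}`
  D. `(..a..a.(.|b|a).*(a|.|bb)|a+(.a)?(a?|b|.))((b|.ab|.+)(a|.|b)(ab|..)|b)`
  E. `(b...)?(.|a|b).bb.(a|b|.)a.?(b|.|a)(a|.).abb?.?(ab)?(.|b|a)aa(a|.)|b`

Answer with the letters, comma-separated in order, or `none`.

A → no match
B → no match
C → match
D → match
E → no match

C, D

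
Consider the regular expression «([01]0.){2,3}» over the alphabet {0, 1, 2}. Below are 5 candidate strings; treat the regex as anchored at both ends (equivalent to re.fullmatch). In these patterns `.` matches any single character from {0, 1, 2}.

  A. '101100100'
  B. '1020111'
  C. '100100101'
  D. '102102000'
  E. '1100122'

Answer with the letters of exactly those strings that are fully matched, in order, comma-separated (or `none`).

A → match
B → no match
C → match
D → match
E → no match

A, C, D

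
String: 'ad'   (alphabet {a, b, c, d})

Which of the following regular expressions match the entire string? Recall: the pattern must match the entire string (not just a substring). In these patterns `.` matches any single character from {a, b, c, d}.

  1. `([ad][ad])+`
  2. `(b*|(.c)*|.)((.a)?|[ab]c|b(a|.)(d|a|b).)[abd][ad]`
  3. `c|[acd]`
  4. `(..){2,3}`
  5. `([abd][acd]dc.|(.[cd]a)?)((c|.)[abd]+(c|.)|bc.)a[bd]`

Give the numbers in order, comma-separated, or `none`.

1 → match
2 → match
3 → no match
4 → no match
5 → no match

1, 2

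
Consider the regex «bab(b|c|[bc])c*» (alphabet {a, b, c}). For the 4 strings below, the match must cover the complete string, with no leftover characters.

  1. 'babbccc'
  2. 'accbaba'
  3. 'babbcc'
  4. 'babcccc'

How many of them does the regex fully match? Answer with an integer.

3

1. 'babbccc' → match
2. 'accbaba' → no match — must start with 'bab'
3. 'babbcc' → match
4. 'babcccc' → match
Total matched: 3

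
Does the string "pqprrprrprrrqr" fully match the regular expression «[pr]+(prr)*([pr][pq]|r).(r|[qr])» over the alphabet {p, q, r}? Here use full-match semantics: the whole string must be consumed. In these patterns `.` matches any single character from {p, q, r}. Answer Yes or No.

No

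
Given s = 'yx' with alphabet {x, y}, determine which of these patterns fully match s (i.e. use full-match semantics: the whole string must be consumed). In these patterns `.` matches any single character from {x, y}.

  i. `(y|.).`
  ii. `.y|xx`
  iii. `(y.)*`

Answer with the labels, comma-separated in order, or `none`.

i → match
ii → no match
iii → match

i, iii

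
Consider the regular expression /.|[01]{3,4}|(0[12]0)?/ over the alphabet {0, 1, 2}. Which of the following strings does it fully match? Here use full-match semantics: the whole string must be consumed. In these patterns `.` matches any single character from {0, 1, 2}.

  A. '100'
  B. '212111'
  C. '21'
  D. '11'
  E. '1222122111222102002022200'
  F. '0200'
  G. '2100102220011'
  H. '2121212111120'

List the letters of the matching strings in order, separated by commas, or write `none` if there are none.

A

A → match
B → no match
C → no match
D → no match
E → no match
F → no match
G → no match
H → no match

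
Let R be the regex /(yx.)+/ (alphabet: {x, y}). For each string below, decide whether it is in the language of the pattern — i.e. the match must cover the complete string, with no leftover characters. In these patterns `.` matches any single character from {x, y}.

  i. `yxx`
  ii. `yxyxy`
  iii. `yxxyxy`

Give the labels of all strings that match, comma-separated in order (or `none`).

i, iii

i → match
ii → no match
iii → match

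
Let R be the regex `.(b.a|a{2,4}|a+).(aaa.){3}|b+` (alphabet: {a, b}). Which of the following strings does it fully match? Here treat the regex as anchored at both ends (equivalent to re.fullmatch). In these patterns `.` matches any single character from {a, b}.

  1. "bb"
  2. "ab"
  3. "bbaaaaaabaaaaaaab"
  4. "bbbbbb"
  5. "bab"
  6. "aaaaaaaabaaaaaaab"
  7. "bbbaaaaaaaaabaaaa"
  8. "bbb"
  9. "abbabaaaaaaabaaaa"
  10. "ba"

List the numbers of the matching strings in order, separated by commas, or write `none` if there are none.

1 → match
2 → no match
3 → match
4 → match
5 → no match
6 → match
7 → match
8 → match
9 → match
10 → no match

1, 3, 4, 6, 7, 8, 9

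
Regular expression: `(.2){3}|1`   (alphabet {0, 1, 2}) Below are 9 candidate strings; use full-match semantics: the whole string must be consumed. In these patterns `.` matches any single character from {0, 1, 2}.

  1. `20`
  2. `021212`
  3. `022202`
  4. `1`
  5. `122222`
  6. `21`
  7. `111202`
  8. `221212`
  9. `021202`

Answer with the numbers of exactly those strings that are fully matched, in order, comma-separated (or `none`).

2, 3, 4, 5, 8, 9

1 → no match
2 → match
3 → match
4 → match
5 → match
6 → no match
7 → no match
8 → match
9 → match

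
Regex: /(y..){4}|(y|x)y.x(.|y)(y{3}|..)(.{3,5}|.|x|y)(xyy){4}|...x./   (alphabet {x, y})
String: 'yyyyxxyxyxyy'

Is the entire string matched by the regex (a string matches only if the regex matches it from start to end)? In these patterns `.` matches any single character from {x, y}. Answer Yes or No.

No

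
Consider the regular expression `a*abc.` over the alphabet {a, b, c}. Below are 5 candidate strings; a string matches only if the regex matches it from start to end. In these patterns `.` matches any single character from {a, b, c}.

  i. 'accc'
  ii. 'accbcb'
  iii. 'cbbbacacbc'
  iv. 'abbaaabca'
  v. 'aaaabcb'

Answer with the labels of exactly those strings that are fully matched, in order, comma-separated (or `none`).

i → no match
ii → no match
iii → no match
iv → no match
v → match

v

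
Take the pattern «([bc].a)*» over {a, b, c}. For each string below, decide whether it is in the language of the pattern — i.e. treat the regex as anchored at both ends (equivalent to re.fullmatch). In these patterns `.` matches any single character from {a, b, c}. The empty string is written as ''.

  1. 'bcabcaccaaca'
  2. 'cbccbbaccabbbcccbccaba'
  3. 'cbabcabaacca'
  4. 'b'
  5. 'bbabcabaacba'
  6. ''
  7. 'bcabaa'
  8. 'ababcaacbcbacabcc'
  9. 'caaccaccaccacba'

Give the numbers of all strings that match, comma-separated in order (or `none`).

3, 5, 6, 7, 9

1. 'bcabcaccaaca' → no match
2 → no match
3. 'cbabcabaacca' → match
4. 'b' → no match
5. 'bbabcabaacba' → match
6. '' → match
7. 'bcabaa' → match
8 → no match
9 → match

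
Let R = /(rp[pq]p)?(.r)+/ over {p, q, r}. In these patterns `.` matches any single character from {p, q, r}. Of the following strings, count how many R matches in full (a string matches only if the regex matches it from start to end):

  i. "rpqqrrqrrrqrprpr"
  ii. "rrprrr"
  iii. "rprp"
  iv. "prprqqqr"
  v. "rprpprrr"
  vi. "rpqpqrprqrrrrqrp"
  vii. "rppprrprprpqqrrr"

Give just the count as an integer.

1

i → no match
ii → match
iii → no match — must end with "r"
iv → no match
v → no match
vi → no match — must end with "r"
vii → no match
Total matched: 1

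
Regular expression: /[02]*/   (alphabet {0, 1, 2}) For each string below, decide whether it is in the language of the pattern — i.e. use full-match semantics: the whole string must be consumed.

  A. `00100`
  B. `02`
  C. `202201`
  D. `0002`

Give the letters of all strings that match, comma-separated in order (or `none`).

A → no match
B → match
C → no match
D → match

B, D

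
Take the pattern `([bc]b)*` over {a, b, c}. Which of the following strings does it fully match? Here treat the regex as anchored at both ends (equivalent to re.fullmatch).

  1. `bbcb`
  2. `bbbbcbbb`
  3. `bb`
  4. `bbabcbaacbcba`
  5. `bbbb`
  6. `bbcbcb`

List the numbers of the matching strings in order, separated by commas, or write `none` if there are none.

1, 2, 3, 5, 6

1 → match
2 → match
3 → match
4 → no match
5 → match
6 → match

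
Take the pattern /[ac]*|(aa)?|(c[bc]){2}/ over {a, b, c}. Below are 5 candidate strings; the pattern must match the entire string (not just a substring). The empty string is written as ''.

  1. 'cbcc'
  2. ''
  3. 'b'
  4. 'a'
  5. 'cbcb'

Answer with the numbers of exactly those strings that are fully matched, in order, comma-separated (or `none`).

1, 2, 4, 5

1. 'cbcc' → match
2. '' → match
3. 'b' → no match
4. 'a' → match
5. 'cbcb' → match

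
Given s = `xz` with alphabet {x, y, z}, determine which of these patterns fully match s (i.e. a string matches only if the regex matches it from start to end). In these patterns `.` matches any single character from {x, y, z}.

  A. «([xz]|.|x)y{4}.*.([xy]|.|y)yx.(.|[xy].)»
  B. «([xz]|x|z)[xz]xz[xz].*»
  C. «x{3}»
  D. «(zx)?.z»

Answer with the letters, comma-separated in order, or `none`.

A → no match
B → no match
C → no match — must end with `x`
D → match

D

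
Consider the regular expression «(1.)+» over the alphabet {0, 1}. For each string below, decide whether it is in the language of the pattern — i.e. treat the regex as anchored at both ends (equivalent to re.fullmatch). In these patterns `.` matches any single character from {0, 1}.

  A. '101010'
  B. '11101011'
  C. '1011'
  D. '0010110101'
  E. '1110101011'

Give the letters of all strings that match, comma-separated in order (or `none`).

A, B, C, E

A → match
B → match
C → match
D → no match — must start with '1'
E → match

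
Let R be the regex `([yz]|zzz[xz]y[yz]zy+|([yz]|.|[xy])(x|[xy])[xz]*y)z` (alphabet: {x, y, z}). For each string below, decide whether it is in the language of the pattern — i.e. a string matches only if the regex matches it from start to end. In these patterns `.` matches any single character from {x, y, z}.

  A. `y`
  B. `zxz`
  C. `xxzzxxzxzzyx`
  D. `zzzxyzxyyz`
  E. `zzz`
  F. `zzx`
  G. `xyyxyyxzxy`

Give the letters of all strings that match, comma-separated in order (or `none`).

none

A → no match — must end with `z`
B → no match
C → no match — must end with `z`
D → no match
E → no match
F → no match — must end with `z`
G → no match — must end with `z`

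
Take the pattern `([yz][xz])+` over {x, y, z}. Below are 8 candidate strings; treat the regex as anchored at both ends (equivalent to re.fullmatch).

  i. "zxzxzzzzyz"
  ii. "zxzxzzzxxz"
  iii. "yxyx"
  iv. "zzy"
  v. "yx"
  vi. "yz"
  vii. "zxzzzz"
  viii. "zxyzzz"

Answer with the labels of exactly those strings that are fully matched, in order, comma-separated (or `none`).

i. "zxzxzzzzyz" → match
ii. "zxzxzzzxxz" → no match
iii. "yxyx" → match
iv. "zzy" → no match
v. "yx" → match
vi. "yz" → match
vii. "zxzzzz" → match
viii. "zxyzzz" → match

i, iii, v, vi, vii, viii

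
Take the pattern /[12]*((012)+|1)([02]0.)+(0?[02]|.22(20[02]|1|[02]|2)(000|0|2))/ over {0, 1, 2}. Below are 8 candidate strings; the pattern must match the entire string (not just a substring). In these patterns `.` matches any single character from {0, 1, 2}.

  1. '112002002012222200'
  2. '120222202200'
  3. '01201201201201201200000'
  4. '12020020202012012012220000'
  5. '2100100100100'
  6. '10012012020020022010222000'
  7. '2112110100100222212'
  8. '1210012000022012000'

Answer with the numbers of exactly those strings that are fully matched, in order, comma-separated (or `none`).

1 → no match
2 → no match
3 → match
4 → no match
5 → match
6 → match
7 → no match
8 → match

3, 5, 6, 8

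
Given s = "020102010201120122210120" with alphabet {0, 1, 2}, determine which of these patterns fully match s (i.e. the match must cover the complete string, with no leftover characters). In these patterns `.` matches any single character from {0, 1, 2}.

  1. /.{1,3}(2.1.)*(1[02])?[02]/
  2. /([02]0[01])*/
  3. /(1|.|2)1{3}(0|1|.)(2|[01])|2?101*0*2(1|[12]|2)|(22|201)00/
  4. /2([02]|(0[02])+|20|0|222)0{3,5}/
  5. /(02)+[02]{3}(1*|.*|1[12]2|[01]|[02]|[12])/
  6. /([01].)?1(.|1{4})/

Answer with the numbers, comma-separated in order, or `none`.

1 → match
2 → no match
3 → no match
4 → no match — must start with "2"
5 → no match
6 → no match

1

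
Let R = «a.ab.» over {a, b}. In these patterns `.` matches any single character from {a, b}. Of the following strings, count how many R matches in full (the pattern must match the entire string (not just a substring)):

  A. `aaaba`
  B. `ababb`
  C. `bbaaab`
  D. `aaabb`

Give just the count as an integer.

A → match
B → match
C → no match — must start with `a`
D → match
Total matched: 3

3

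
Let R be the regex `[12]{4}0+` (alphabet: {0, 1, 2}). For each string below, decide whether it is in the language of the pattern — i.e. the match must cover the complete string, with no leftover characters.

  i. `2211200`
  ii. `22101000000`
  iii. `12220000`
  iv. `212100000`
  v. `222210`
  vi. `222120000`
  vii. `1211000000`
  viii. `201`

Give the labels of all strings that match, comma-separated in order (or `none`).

i → no match
ii → no match
iii → match
iv → match
v → no match
vi → no match
vii → match
viii → no match — must end with `0`

iii, iv, vii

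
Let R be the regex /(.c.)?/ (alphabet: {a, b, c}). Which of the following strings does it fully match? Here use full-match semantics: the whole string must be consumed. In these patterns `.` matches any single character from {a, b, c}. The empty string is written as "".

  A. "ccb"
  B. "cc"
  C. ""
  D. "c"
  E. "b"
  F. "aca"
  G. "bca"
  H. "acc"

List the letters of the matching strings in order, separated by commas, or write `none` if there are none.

A, C, F, G, H

A → match
B → no match
C → match
D → no match
E → no match
F → match
G → match
H → match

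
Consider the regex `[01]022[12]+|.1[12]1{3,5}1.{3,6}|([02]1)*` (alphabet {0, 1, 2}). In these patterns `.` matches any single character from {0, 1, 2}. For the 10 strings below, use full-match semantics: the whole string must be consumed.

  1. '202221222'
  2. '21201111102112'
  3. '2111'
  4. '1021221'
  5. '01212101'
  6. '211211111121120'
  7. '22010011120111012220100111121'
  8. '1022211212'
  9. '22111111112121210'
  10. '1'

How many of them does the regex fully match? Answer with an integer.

2

1 → no match
2 → no match
3 → no match
4 → no match
5 → match
6 → no match
7 → no match
8 → match
9 → no match
10 → no match
Total matched: 2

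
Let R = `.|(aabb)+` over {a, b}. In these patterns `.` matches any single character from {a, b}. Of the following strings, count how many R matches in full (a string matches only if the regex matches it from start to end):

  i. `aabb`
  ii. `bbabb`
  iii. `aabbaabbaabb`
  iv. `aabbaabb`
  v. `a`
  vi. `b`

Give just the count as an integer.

5

i. `aabb` → match
ii. `bbabb` → no match
iii. `aabbaabbaabb` → match
iv. `aabbaabb` → match
v. `a` → match
vi. `b` → match
Total matched: 5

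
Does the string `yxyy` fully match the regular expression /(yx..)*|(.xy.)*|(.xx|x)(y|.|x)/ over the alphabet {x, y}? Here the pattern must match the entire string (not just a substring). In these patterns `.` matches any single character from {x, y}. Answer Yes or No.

Yes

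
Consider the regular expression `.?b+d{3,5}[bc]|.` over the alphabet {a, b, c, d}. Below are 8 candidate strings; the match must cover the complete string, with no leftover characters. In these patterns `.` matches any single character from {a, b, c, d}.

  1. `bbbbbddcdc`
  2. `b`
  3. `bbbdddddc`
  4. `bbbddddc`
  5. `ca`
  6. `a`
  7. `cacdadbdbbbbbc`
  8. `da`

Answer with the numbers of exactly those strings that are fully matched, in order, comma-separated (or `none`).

2, 3, 4, 6

1. `bbbbbddcdc` → no match
2. `b` → match
3. `bbbdddddc` → match
4. `bbbddddc` → match
5. `ca` → no match
6. `a` → match
7 → no match
8. `da` → no match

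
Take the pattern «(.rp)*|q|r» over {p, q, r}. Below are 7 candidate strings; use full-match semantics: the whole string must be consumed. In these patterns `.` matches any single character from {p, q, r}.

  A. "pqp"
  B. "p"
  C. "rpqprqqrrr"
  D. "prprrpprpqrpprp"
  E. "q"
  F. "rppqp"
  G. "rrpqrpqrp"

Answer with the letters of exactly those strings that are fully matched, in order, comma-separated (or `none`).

D, E, G

A → no match
B → no match
C → no match
D → match
E → match
F → no match
G → match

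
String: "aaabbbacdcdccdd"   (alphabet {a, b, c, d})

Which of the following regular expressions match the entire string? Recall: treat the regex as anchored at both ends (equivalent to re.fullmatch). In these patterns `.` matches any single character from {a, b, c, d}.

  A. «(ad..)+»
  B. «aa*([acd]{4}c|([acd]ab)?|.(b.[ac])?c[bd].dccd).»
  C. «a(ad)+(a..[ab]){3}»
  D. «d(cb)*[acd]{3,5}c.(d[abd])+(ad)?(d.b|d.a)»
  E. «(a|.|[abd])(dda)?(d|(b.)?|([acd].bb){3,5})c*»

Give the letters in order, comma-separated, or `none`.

B

A → no match — must start with "ad"
B → match
C → no match — must start with "aad"
D → no match — must start with "d"
E → no match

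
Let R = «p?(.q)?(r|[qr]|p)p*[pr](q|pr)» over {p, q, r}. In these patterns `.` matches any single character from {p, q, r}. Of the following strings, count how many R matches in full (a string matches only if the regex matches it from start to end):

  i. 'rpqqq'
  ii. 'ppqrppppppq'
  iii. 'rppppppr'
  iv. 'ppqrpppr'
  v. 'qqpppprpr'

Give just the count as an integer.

i. 'rpqqq' → no match
ii. 'ppqrppppppq' → match
iii. 'rppppppr' → match
iv. 'ppqrpppr' → match
v. 'qqpppprpr' → match
Total matched: 4

4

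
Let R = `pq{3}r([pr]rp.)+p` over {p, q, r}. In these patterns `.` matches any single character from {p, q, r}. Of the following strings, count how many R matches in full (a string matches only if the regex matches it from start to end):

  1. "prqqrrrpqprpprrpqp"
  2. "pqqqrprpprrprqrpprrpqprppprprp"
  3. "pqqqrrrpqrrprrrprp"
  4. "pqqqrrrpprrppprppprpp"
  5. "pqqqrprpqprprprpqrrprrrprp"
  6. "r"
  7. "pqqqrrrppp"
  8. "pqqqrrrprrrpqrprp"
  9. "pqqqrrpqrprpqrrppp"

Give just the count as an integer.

3

1 → no match — must start with "pq"
2 → no match
3 → match
4 → no match
5 → match
6 → no match — must start with "pq"
7 → match
8 → no match
9 → no match
Total matched: 3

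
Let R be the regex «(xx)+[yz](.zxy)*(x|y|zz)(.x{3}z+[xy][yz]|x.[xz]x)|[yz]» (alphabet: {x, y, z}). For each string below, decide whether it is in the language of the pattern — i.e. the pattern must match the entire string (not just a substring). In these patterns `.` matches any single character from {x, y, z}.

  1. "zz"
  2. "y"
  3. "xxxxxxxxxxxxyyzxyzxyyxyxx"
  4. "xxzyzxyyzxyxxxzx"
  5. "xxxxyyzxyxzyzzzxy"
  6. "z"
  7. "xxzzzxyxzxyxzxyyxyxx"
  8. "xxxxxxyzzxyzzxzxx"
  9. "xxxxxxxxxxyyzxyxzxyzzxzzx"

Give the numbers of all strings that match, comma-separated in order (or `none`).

1 → no match
2 → match
3 → no match
4 → match
5 → no match
6 → match
7 → match
8 → match
9 → match

2, 4, 6, 7, 8, 9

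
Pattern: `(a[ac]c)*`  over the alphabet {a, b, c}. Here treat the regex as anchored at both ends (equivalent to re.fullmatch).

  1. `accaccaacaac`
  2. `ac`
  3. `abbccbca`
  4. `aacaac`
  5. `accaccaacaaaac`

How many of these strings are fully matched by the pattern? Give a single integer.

2

1 → match
2 → no match
3 → no match
4 → match
5 → no match
Total matched: 2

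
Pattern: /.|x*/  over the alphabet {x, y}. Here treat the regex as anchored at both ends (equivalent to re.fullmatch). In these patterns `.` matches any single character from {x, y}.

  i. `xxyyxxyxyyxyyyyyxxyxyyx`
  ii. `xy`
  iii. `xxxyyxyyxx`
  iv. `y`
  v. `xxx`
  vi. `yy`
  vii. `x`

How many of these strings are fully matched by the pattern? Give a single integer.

3

i → no match
ii. `xy` → no match
iii. `xxxyyxyyxx` → no match
iv. `y` → match
v. `xxx` → match
vi. `yy` → no match
vii. `x` → match
Total matched: 3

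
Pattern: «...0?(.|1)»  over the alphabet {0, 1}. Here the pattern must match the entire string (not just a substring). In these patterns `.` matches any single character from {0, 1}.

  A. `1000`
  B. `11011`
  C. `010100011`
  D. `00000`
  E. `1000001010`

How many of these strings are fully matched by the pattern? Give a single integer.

2

A → match
B → no match
C → no match
D → match
E → no match
Total matched: 2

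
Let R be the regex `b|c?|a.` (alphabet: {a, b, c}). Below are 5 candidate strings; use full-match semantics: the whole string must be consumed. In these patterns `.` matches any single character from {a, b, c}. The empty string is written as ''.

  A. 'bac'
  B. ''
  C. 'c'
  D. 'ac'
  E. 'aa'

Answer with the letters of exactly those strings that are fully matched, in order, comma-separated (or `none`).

B, C, D, E

A → no match
B → match
C → match
D → match
E → match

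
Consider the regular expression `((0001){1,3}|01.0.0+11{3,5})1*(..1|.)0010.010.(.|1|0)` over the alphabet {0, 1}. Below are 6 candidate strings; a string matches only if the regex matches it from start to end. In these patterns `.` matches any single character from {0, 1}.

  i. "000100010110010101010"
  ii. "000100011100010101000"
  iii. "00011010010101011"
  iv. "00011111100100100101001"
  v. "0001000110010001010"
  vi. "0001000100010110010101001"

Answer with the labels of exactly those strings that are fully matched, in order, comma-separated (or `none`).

i → match
ii → match
iii → match
iv → no match
v → match
vi → match

i, ii, iii, v, vi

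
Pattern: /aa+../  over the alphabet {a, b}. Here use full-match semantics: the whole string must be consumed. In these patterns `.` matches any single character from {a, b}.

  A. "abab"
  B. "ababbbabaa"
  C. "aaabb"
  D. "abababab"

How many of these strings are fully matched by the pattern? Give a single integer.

A. "abab" → no match — must start with "aa"
B. "ababbbabaa" → no match — must start with "aa"
C. "aaabb" → match
D. "abababab" → no match — must start with "aa"
Total matched: 1

1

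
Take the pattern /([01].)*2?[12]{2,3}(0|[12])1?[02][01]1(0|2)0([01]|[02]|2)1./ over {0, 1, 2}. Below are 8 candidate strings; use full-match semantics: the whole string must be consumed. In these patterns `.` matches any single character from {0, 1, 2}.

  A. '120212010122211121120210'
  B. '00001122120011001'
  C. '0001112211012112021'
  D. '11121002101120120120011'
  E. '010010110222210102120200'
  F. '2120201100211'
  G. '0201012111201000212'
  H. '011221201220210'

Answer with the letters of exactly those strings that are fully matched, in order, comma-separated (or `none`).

A → match
B → no match
C → no match
D → match
E → no match
F → no match
G → no match
H → no match

A, D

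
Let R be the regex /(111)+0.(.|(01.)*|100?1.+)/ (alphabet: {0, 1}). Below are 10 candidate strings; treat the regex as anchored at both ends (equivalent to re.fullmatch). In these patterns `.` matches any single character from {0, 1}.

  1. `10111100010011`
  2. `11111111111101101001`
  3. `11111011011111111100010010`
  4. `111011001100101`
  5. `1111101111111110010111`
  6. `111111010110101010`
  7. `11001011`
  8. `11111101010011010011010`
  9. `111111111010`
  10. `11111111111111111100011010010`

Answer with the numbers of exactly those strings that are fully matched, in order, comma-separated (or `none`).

2, 4, 8, 9, 10

1 → no match — must start with `111`
2 → match
3 → no match
4 → match
5 → no match
6 → no match
7. `11001011` → no match — must start with `111`
8 → match
9. `111111111010` → match
10 → match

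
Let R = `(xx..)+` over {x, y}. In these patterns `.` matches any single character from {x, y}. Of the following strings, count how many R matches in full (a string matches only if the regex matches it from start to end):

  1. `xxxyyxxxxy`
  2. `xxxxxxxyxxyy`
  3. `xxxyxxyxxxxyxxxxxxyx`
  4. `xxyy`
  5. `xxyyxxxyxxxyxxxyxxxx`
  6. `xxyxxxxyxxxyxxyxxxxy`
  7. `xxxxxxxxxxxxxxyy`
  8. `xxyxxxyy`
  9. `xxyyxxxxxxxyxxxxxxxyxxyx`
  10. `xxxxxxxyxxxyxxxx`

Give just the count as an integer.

9

1 → no match
2 → match
3 → match
4 → match
5 → match
6 → match
7 → match
8 → match
9 → match
10 → match
Total matched: 9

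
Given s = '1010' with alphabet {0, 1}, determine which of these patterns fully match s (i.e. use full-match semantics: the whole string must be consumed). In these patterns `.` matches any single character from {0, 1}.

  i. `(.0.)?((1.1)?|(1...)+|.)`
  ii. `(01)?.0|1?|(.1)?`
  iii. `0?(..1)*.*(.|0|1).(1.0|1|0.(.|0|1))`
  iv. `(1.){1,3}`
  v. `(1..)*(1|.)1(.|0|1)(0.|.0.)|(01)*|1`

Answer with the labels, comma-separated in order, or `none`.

i, iv

i → match
ii → no match
iii → no match
iv → match
v → no match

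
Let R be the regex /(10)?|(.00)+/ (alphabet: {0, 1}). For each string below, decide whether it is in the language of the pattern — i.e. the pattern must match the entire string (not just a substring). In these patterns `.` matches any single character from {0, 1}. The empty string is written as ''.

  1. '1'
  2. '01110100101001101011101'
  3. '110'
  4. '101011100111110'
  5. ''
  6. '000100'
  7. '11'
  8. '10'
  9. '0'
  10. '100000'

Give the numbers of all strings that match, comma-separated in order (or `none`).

1. '1' → no match
2 → no match
3. '110' → no match
4 → no match
5. '' → match
6. '000100' → match
7. '11' → no match
8. '10' → match
9. '0' → no match
10. '100000' → match

5, 6, 8, 10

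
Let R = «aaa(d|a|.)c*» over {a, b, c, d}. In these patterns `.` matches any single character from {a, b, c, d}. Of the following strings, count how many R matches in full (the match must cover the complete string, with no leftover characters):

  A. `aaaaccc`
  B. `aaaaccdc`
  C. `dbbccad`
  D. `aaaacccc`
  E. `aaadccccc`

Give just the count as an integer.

A → match
B → no match
C → no match — must start with `aaa`
D → match
E → match
Total matched: 3

3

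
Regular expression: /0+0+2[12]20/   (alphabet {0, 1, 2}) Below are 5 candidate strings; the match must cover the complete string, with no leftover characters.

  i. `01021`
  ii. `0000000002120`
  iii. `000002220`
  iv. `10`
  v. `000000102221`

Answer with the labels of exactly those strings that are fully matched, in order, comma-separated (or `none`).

i → no match — must end with `20`
ii → match
iii → match
iv → no match — must start with `0`
v → no match — must end with `20`

ii, iii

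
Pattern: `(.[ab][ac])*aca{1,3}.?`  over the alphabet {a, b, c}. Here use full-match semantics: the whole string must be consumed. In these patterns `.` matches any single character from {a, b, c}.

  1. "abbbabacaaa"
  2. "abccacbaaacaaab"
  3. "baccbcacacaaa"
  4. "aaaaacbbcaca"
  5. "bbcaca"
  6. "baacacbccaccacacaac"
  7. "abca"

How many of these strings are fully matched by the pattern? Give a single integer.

3

1 → no match
2 → match
3 → no match
4 → match
5 → match
6 → no match
7 → no match
Total matched: 3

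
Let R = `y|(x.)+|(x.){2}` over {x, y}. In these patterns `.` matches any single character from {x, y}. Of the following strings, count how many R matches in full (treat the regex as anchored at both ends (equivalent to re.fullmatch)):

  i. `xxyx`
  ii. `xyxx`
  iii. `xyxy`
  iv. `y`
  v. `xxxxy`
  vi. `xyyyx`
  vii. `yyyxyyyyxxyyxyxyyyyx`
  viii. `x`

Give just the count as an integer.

3

i. `xxyx` → no match
ii. `xyxx` → match
iii. `xyxy` → match
iv. `y` → match
v. `xxxxy` → no match
vi. `xyyyx` → no match
vii → no match
viii. `x` → no match
Total matched: 3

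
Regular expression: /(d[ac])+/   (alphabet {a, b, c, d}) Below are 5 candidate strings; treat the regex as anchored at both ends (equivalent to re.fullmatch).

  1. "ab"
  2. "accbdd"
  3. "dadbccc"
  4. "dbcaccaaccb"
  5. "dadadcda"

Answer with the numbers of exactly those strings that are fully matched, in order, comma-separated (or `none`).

5

1 → no match — must start with "d"
2 → no match — must start with "d"
3 → no match
4 → no match
5 → match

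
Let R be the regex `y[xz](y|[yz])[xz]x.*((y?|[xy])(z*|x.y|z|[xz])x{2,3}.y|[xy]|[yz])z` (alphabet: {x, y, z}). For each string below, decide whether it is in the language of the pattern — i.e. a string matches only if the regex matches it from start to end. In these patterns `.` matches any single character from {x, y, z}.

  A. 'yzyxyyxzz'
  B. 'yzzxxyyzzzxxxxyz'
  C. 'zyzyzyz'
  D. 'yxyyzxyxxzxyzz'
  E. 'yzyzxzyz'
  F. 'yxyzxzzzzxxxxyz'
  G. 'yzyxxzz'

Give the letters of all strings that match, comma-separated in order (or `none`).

B, E, F, G

A. 'yzyxyyxzz' → no match
B → match
C. 'zyzyzyz' → no match — must start with 'y'
D → no match
E. 'yzyzxzyz' → match
F → match
G. 'yzyxxzz' → match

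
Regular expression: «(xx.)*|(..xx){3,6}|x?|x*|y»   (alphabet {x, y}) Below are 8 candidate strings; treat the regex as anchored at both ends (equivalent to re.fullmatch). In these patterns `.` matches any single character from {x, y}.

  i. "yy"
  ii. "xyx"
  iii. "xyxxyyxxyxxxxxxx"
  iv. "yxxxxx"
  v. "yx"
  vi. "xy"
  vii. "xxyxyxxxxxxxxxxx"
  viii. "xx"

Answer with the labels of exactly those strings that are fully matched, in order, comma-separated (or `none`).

i. "yy" → no match
ii. "xyx" → no match
iii → match
iv. "yxxxxx" → no match
v. "yx" → no match
vi. "xy" → no match
vii → no match
viii. "xx" → match

iii, viii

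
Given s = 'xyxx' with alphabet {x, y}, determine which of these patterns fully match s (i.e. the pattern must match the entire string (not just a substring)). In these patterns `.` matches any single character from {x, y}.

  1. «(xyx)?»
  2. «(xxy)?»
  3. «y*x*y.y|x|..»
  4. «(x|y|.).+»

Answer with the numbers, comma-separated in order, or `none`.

1 → no match
2 → no match
3 → no match
4 → match

4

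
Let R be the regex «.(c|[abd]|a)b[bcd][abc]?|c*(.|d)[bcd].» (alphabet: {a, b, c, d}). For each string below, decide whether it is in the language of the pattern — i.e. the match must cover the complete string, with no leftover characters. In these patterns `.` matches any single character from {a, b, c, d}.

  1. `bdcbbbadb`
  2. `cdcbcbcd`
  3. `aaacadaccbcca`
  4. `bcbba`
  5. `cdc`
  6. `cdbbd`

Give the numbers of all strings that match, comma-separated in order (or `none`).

1 → no match
2 → no match
3 → no match
4 → match
5 → match
6 → no match

4, 5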